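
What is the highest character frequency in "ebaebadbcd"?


Input: ebaebadbcd
Character counts:
  'a': 2
  'b': 3
  'c': 1
  'd': 2
  'e': 2
Maximum frequency: 3

3


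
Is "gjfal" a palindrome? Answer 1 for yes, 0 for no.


Input: gjfal
Reversed: lafjg
  Compare pos 0 ('g') with pos 4 ('l'): MISMATCH
  Compare pos 1 ('j') with pos 3 ('a'): MISMATCH
Result: not a palindrome

0


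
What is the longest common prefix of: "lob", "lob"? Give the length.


Words: lob, lob
  Position 0: all 'l' => match
  Position 1: all 'o' => match
  Position 2: all 'b' => match
LCP = "lob" (length 3)

3


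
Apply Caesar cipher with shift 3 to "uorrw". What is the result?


Caesar cipher: shift "uorrw" by 3
  'u' (pos 20) + 3 = pos 23 = 'x'
  'o' (pos 14) + 3 = pos 17 = 'r'
  'r' (pos 17) + 3 = pos 20 = 'u'
  'r' (pos 17) + 3 = pos 20 = 'u'
  'w' (pos 22) + 3 = pos 25 = 'z'
Result: xruuz

xruuz


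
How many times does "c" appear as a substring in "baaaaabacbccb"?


Searching for "c" in "baaaaabacbccb"
Scanning each position:
  Position 0: "b" => no
  Position 1: "a" => no
  Position 2: "a" => no
  Position 3: "a" => no
  Position 4: "a" => no
  Position 5: "a" => no
  Position 6: "b" => no
  Position 7: "a" => no
  Position 8: "c" => MATCH
  Position 9: "b" => no
  Position 10: "c" => MATCH
  Position 11: "c" => MATCH
  Position 12: "b" => no
Total occurrences: 3

3


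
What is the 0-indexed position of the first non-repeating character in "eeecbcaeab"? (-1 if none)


Input: eeecbcaeab
Character frequencies:
  'a': 2
  'b': 2
  'c': 2
  'e': 4
Scanning left to right for freq == 1:
  Position 0 ('e'): freq=4, skip
  Position 1 ('e'): freq=4, skip
  Position 2 ('e'): freq=4, skip
  Position 3 ('c'): freq=2, skip
  Position 4 ('b'): freq=2, skip
  Position 5 ('c'): freq=2, skip
  Position 6 ('a'): freq=2, skip
  Position 7 ('e'): freq=4, skip
  Position 8 ('a'): freq=2, skip
  Position 9 ('b'): freq=2, skip
  No unique character found => answer = -1

-1


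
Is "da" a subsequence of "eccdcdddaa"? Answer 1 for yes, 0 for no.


Check if "da" is a subsequence of "eccdcdddaa"
Greedy scan:
  Position 0 ('e'): no match needed
  Position 1 ('c'): no match needed
  Position 2 ('c'): no match needed
  Position 3 ('d'): matches sub[0] = 'd'
  Position 4 ('c'): no match needed
  Position 5 ('d'): no match needed
  Position 6 ('d'): no match needed
  Position 7 ('d'): no match needed
  Position 8 ('a'): matches sub[1] = 'a'
  Position 9 ('a'): no match needed
All 2 characters matched => is a subsequence

1


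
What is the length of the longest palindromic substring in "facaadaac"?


Input: "facaadaac"
Checking substrings for palindromes:
  [2:9] "caadaac" (len 7) => palindrome
  [3:8] "aadaa" (len 5) => palindrome
  [1:4] "aca" (len 3) => palindrome
  [4:7] "ada" (len 3) => palindrome
  [3:5] "aa" (len 2) => palindrome
  [6:8] "aa" (len 2) => palindrome
Longest palindromic substring: "caadaac" with length 7

7


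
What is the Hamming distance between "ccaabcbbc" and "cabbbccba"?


Comparing "ccaabcbbc" and "cabbbccba" position by position:
  Position 0: 'c' vs 'c' => same
  Position 1: 'c' vs 'a' => differ
  Position 2: 'a' vs 'b' => differ
  Position 3: 'a' vs 'b' => differ
  Position 4: 'b' vs 'b' => same
  Position 5: 'c' vs 'c' => same
  Position 6: 'b' vs 'c' => differ
  Position 7: 'b' vs 'b' => same
  Position 8: 'c' vs 'a' => differ
Total differences (Hamming distance): 5

5


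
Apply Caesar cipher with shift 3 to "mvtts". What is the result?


Caesar cipher: shift "mvtts" by 3
  'm' (pos 12) + 3 = pos 15 = 'p'
  'v' (pos 21) + 3 = pos 24 = 'y'
  't' (pos 19) + 3 = pos 22 = 'w'
  't' (pos 19) + 3 = pos 22 = 'w'
  's' (pos 18) + 3 = pos 21 = 'v'
Result: pywwv

pywwv


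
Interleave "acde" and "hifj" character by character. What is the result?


Interleaving "acde" and "hifj":
  Position 0: 'a' from first, 'h' from second => "ah"
  Position 1: 'c' from first, 'i' from second => "ci"
  Position 2: 'd' from first, 'f' from second => "df"
  Position 3: 'e' from first, 'j' from second => "ej"
Result: ahcidfej

ahcidfej


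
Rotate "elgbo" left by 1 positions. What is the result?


Input: "elgbo", rotate left by 1
First 1 characters: "e"
Remaining characters: "lgbo"
Concatenate remaining + first: "lgbo" + "e" = "lgboe"

lgboe


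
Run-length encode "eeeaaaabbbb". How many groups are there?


Input: eeeaaaabbbb
Scanning for consecutive runs:
  Group 1: 'e' x 3 (positions 0-2)
  Group 2: 'a' x 4 (positions 3-6)
  Group 3: 'b' x 4 (positions 7-10)
Total groups: 3

3


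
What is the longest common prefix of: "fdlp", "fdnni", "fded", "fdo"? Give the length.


Words: fdlp, fdnni, fded, fdo
  Position 0: all 'f' => match
  Position 1: all 'd' => match
  Position 2: ('l', 'n', 'e', 'o') => mismatch, stop
LCP = "fd" (length 2)

2


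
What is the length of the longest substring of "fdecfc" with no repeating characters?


Input: "fdecfc"
Sliding window (track last position of each char):
  Position 0 ('f'): window [0,0] length 1 -- new best
  Position 1 ('d'): window [0,1] length 2 -- new best
  Position 2 ('e'): window [0,2] length 3 -- new best
  Position 3 ('c'): window [0,3] length 4 -- new best
  Position 4 ('f'): repeat (last at 0), move window start to 1
  Position 4 ('f'): window [1,4] length 4
  Position 5 ('c'): repeat (last at 3), move window start to 4
  Position 5 ('c'): window [4,5] length 2
Longest substring with no repeats: "fdec" with length 4

4


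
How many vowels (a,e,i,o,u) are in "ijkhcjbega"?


Input: ijkhcjbega
Checking each character:
  'i' at position 0: vowel (running total: 1)
  'j' at position 1: consonant
  'k' at position 2: consonant
  'h' at position 3: consonant
  'c' at position 4: consonant
  'j' at position 5: consonant
  'b' at position 6: consonant
  'e' at position 7: vowel (running total: 2)
  'g' at position 8: consonant
  'a' at position 9: vowel (running total: 3)
Total vowels: 3

3


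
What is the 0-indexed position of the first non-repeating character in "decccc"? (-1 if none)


Input: decccc
Character frequencies:
  'c': 4
  'd': 1
  'e': 1
Scanning left to right for freq == 1:
  Position 0 ('d'): unique! => answer = 0

0


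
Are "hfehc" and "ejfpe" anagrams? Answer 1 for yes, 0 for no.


Strings: "hfehc", "ejfpe"
Sorted first:  cefhh
Sorted second: eefjp
Differ at position 0: 'c' vs 'e' => not anagrams

0


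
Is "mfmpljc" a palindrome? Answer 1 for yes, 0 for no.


Input: mfmpljc
Reversed: cjlpmfm
  Compare pos 0 ('m') with pos 6 ('c'): MISMATCH
  Compare pos 1 ('f') with pos 5 ('j'): MISMATCH
  Compare pos 2 ('m') with pos 4 ('l'): MISMATCH
Result: not a palindrome

0


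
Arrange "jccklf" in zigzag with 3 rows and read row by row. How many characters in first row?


Zigzag "jccklf" into 3 rows:
Placing characters:
  'j' => row 0
  'c' => row 1
  'c' => row 2
  'k' => row 1
  'l' => row 0
  'f' => row 1
Rows:
  Row 0: "jl"
  Row 1: "ckf"
  Row 2: "c"
First row length: 2

2


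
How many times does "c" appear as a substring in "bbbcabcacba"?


Searching for "c" in "bbbcabcacba"
Scanning each position:
  Position 0: "b" => no
  Position 1: "b" => no
  Position 2: "b" => no
  Position 3: "c" => MATCH
  Position 4: "a" => no
  Position 5: "b" => no
  Position 6: "c" => MATCH
  Position 7: "a" => no
  Position 8: "c" => MATCH
  Position 9: "b" => no
  Position 10: "a" => no
Total occurrences: 3

3


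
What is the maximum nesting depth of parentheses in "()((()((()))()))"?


Input: "()((()((()))()))"
Tracking depth:
  Position 0 '(': depth becomes 1
  Position 1 ')': depth becomes 0
  Position 2 '(': depth becomes 1
  Position 3 '(': depth becomes 2
  Position 4 '(': depth becomes 3
  Position 5 ')': depth becomes 2
  Position 6 '(': depth becomes 3
  Position 7 '(': depth becomes 4
  Position 8 '(': depth becomes 5
  Position 9 ')': depth becomes 4
  Position 10 ')': depth becomes 3
  Position 11 ')': depth becomes 2
  Position 12 '(': depth becomes 3
  Position 13 ')': depth becomes 2
  Position 14 ')': depth becomes 1
  Position 15 ')': depth becomes 0
Maximum depth reached: 5

5


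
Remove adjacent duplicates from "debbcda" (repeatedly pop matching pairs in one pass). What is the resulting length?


Input: debbcda
Stack-based adjacent duplicate removal:
  Read 'd': push. Stack: d
  Read 'e': push. Stack: de
  Read 'b': push. Stack: deb
  Read 'b': matches stack top 'b' => pop. Stack: de
  Read 'c': push. Stack: dec
  Read 'd': push. Stack: decd
  Read 'a': push. Stack: decda
Final stack: "decda" (length 5)

5


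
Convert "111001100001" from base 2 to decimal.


Input: "111001100001" in base 2
Positional expansion:
  Digit '1' (value 1) x 2^11 = 2048
  Digit '1' (value 1) x 2^10 = 1024
  Digit '1' (value 1) x 2^9 = 512
  Digit '0' (value 0) x 2^8 = 0
  Digit '0' (value 0) x 2^7 = 0
  Digit '1' (value 1) x 2^6 = 64
  Digit '1' (value 1) x 2^5 = 32
  Digit '0' (value 0) x 2^4 = 0
  Digit '0' (value 0) x 2^3 = 0
  Digit '0' (value 0) x 2^2 = 0
  Digit '0' (value 0) x 2^1 = 0
  Digit '1' (value 1) x 2^0 = 1
Sum = 3681

3681


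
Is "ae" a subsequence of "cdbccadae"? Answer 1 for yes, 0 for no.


Check if "ae" is a subsequence of "cdbccadae"
Greedy scan:
  Position 0 ('c'): no match needed
  Position 1 ('d'): no match needed
  Position 2 ('b'): no match needed
  Position 3 ('c'): no match needed
  Position 4 ('c'): no match needed
  Position 5 ('a'): matches sub[0] = 'a'
  Position 6 ('d'): no match needed
  Position 7 ('a'): no match needed
  Position 8 ('e'): matches sub[1] = 'e'
All 2 characters matched => is a subsequence

1


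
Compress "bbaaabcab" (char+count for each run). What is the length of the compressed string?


Input: bbaaabcab
Runs:
  'b' x 2 => "b2"
  'a' x 3 => "a3"
  'b' x 1 => "b1"
  'c' x 1 => "c1"
  'a' x 1 => "a1"
  'b' x 1 => "b1"
Compressed: "b2a3b1c1a1b1"
Compressed length: 12

12


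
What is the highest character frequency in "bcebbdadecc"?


Input: bcebbdadecc
Character counts:
  'a': 1
  'b': 3
  'c': 3
  'd': 2
  'e': 2
Maximum frequency: 3

3


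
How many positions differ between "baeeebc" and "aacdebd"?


Comparing "baeeebc" and "aacdebd" position by position:
  Position 0: 'b' vs 'a' => DIFFER
  Position 1: 'a' vs 'a' => same
  Position 2: 'e' vs 'c' => DIFFER
  Position 3: 'e' vs 'd' => DIFFER
  Position 4: 'e' vs 'e' => same
  Position 5: 'b' vs 'b' => same
  Position 6: 'c' vs 'd' => DIFFER
Positions that differ: 4

4


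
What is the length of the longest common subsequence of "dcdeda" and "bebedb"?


LCS of "dcdeda" and "bebedb"
DP table:
           b    e    b    e    d    b
      0    0    0    0    0    0    0
  d   0    0    0    0    0    1    1
  c   0    0    0    0    0    1    1
  d   0    0    0    0    0    1    1
  e   0    0    1    1    1    1    1
  d   0    0    1    1    1    2    2
  a   0    0    1    1    1    2    2
LCS length = dp[6][6] = 2

2


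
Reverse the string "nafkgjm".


Input: nafkgjm
Reading characters right to left:
  Position 6: 'm'
  Position 5: 'j'
  Position 4: 'g'
  Position 3: 'k'
  Position 2: 'f'
  Position 1: 'a'
  Position 0: 'n'
Reversed: mjgkfan

mjgkfan


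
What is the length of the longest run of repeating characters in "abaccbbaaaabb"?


Input: "abaccbbaaaabb"
Scanning for longest run:
  Position 1 ('b'): new char, reset run to 1
  Position 2 ('a'): new char, reset run to 1
  Position 3 ('c'): new char, reset run to 1
  Position 4 ('c'): continues run of 'c', length=2
  Position 5 ('b'): new char, reset run to 1
  Position 6 ('b'): continues run of 'b', length=2
  Position 7 ('a'): new char, reset run to 1
  Position 8 ('a'): continues run of 'a', length=2
  Position 9 ('a'): continues run of 'a', length=3
  Position 10 ('a'): continues run of 'a', length=4
  Position 11 ('b'): new char, reset run to 1
  Position 12 ('b'): continues run of 'b', length=2
Longest run: 'a' with length 4

4


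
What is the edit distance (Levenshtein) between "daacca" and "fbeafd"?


Computing edit distance: "daacca" -> "fbeafd"
DP table:
           f    b    e    a    f    d
      0    1    2    3    4    5    6
  d   1    1    2    3    4    5    5
  a   2    2    2    3    3    4    5
  a   3    3    3    3    3    4    5
  c   4    4    4    4    4    4    5
  c   5    5    5    5    5    5    5
  a   6    6    6    6    5    6    6
Edit distance = dp[6][6] = 6

6


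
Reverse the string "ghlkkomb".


Input: ghlkkomb
Reading characters right to left:
  Position 7: 'b'
  Position 6: 'm'
  Position 5: 'o'
  Position 4: 'k'
  Position 3: 'k'
  Position 2: 'l'
  Position 1: 'h'
  Position 0: 'g'
Reversed: bmokklhg

bmokklhg


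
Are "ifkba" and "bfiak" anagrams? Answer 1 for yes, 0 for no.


Strings: "ifkba", "bfiak"
Sorted first:  abfik
Sorted second: abfik
Sorted forms match => anagrams

1


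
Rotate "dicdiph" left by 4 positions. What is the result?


Input: "dicdiph", rotate left by 4
First 4 characters: "dicd"
Remaining characters: "iph"
Concatenate remaining + first: "iph" + "dicd" = "iphdicd"

iphdicd


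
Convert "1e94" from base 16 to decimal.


Input: "1e94" in base 16
Positional expansion:
  Digit '1' (value 1) x 16^3 = 4096
  Digit 'e' (value 14) x 16^2 = 3584
  Digit '9' (value 9) x 16^1 = 144
  Digit '4' (value 4) x 16^0 = 4
Sum = 7828

7828


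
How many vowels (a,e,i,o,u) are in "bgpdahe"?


Input: bgpdahe
Checking each character:
  'b' at position 0: consonant
  'g' at position 1: consonant
  'p' at position 2: consonant
  'd' at position 3: consonant
  'a' at position 4: vowel (running total: 1)
  'h' at position 5: consonant
  'e' at position 6: vowel (running total: 2)
Total vowels: 2

2


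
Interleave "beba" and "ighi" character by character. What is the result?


Interleaving "beba" and "ighi":
  Position 0: 'b' from first, 'i' from second => "bi"
  Position 1: 'e' from first, 'g' from second => "eg"
  Position 2: 'b' from first, 'h' from second => "bh"
  Position 3: 'a' from first, 'i' from second => "ai"
Result: biegbhai

biegbhai


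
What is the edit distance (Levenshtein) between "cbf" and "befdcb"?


Computing edit distance: "cbf" -> "befdcb"
DP table:
           b    e    f    d    c    b
      0    1    2    3    4    5    6
  c   1    1    2    3    4    4    5
  b   2    1    2    3    4    5    4
  f   3    2    2    2    3    4    5
Edit distance = dp[3][6] = 5

5


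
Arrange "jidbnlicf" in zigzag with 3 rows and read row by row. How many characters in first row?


Zigzag "jidbnlicf" into 3 rows:
Placing characters:
  'j' => row 0
  'i' => row 1
  'd' => row 2
  'b' => row 1
  'n' => row 0
  'l' => row 1
  'i' => row 2
  'c' => row 1
  'f' => row 0
Rows:
  Row 0: "jnf"
  Row 1: "iblc"
  Row 2: "di"
First row length: 3

3


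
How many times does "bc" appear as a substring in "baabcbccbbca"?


Searching for "bc" in "baabcbccbbca"
Scanning each position:
  Position 0: "ba" => no
  Position 1: "aa" => no
  Position 2: "ab" => no
  Position 3: "bc" => MATCH
  Position 4: "cb" => no
  Position 5: "bc" => MATCH
  Position 6: "cc" => no
  Position 7: "cb" => no
  Position 8: "bb" => no
  Position 9: "bc" => MATCH
  Position 10: "ca" => no
Total occurrences: 3

3


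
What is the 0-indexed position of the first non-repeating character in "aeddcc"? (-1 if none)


Input: aeddcc
Character frequencies:
  'a': 1
  'c': 2
  'd': 2
  'e': 1
Scanning left to right for freq == 1:
  Position 0 ('a'): unique! => answer = 0

0


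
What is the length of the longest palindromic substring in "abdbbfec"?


Input: "abdbbfec"
Checking substrings for palindromes:
  [1:4] "bdb" (len 3) => palindrome
  [3:5] "bb" (len 2) => palindrome
Longest palindromic substring: "bdb" with length 3

3


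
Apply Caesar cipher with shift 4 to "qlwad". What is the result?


Caesar cipher: shift "qlwad" by 4
  'q' (pos 16) + 4 = pos 20 = 'u'
  'l' (pos 11) + 4 = pos 15 = 'p'
  'w' (pos 22) + 4 = pos 0 = 'a'
  'a' (pos 0) + 4 = pos 4 = 'e'
  'd' (pos 3) + 4 = pos 7 = 'h'
Result: upaeh

upaeh


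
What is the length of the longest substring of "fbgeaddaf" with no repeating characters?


Input: "fbgeaddaf"
Sliding window (track last position of each char):
  Position 0 ('f'): window [0,0] length 1 -- new best
  Position 1 ('b'): window [0,1] length 2 -- new best
  Position 2 ('g'): window [0,2] length 3 -- new best
  Position 3 ('e'): window [0,3] length 4 -- new best
  Position 4 ('a'): window [0,4] length 5 -- new best
  Position 5 ('d'): window [0,5] length 6 -- new best
  Position 6 ('d'): repeat (last at 5), move window start to 6
  Position 6 ('d'): window [6,6] length 1
  Position 7 ('a'): window [6,7] length 2
  Position 8 ('f'): window [6,8] length 3
Longest substring with no repeats: "fbgead" with length 6

6


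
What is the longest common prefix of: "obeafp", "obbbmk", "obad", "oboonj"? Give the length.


Words: obeafp, obbbmk, obad, oboonj
  Position 0: all 'o' => match
  Position 1: all 'b' => match
  Position 2: ('e', 'b', 'a', 'o') => mismatch, stop
LCP = "ob" (length 2)

2


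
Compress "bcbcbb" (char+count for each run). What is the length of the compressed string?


Input: bcbcbb
Runs:
  'b' x 1 => "b1"
  'c' x 1 => "c1"
  'b' x 1 => "b1"
  'c' x 1 => "c1"
  'b' x 2 => "b2"
Compressed: "b1c1b1c1b2"
Compressed length: 10

10


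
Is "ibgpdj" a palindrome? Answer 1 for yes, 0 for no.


Input: ibgpdj
Reversed: jdpgbi
  Compare pos 0 ('i') with pos 5 ('j'): MISMATCH
  Compare pos 1 ('b') with pos 4 ('d'): MISMATCH
  Compare pos 2 ('g') with pos 3 ('p'): MISMATCH
Result: not a palindrome

0


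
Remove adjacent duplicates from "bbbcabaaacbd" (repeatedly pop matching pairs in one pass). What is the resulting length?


Input: bbbcabaaacbd
Stack-based adjacent duplicate removal:
  Read 'b': push. Stack: b
  Read 'b': matches stack top 'b' => pop. Stack: (empty)
  Read 'b': push. Stack: b
  Read 'c': push. Stack: bc
  Read 'a': push. Stack: bca
  Read 'b': push. Stack: bcab
  Read 'a': push. Stack: bcaba
  Read 'a': matches stack top 'a' => pop. Stack: bcab
  Read 'a': push. Stack: bcaba
  Read 'c': push. Stack: bcabac
  Read 'b': push. Stack: bcabacb
  Read 'd': push. Stack: bcabacbd
Final stack: "bcabacbd" (length 8)

8


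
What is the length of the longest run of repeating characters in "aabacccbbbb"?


Input: "aabacccbbbb"
Scanning for longest run:
  Position 1 ('a'): continues run of 'a', length=2
  Position 2 ('b'): new char, reset run to 1
  Position 3 ('a'): new char, reset run to 1
  Position 4 ('c'): new char, reset run to 1
  Position 5 ('c'): continues run of 'c', length=2
  Position 6 ('c'): continues run of 'c', length=3
  Position 7 ('b'): new char, reset run to 1
  Position 8 ('b'): continues run of 'b', length=2
  Position 9 ('b'): continues run of 'b', length=3
  Position 10 ('b'): continues run of 'b', length=4
Longest run: 'b' with length 4

4


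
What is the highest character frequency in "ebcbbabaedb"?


Input: ebcbbabaedb
Character counts:
  'a': 2
  'b': 5
  'c': 1
  'd': 1
  'e': 2
Maximum frequency: 5

5


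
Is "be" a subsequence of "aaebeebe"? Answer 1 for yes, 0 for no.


Check if "be" is a subsequence of "aaebeebe"
Greedy scan:
  Position 0 ('a'): no match needed
  Position 1 ('a'): no match needed
  Position 2 ('e'): no match needed
  Position 3 ('b'): matches sub[0] = 'b'
  Position 4 ('e'): matches sub[1] = 'e'
  Position 5 ('e'): no match needed
  Position 6 ('b'): no match needed
  Position 7 ('e'): no match needed
All 2 characters matched => is a subsequence

1


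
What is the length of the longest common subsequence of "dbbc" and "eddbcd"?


LCS of "dbbc" and "eddbcd"
DP table:
           e    d    d    b    c    d
      0    0    0    0    0    0    0
  d   0    0    1    1    1    1    1
  b   0    0    1    1    2    2    2
  b   0    0    1    1    2    2    2
  c   0    0    1    1    2    3    3
LCS length = dp[4][6] = 3

3


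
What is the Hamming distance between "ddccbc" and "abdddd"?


Comparing "ddccbc" and "abdddd" position by position:
  Position 0: 'd' vs 'a' => differ
  Position 1: 'd' vs 'b' => differ
  Position 2: 'c' vs 'd' => differ
  Position 3: 'c' vs 'd' => differ
  Position 4: 'b' vs 'd' => differ
  Position 5: 'c' vs 'd' => differ
Total differences (Hamming distance): 6

6


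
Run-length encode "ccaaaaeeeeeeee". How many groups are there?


Input: ccaaaaeeeeeeee
Scanning for consecutive runs:
  Group 1: 'c' x 2 (positions 0-1)
  Group 2: 'a' x 4 (positions 2-5)
  Group 3: 'e' x 8 (positions 6-13)
Total groups: 3

3


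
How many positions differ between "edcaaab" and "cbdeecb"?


Comparing "edcaaab" and "cbdeecb" position by position:
  Position 0: 'e' vs 'c' => DIFFER
  Position 1: 'd' vs 'b' => DIFFER
  Position 2: 'c' vs 'd' => DIFFER
  Position 3: 'a' vs 'e' => DIFFER
  Position 4: 'a' vs 'e' => DIFFER
  Position 5: 'a' vs 'c' => DIFFER
  Position 6: 'b' vs 'b' => same
Positions that differ: 6

6


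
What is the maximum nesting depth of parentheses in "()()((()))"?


Input: "()()((()))"
Tracking depth:
  Position 0 '(': depth becomes 1
  Position 1 ')': depth becomes 0
  Position 2 '(': depth becomes 1
  Position 3 ')': depth becomes 0
  Position 4 '(': depth becomes 1
  Position 5 '(': depth becomes 2
  Position 6 '(': depth becomes 3
  Position 7 ')': depth becomes 2
  Position 8 ')': depth becomes 1
  Position 9 ')': depth becomes 0
Maximum depth reached: 3

3


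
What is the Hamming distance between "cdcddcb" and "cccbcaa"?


Comparing "cdcddcb" and "cccbcaa" position by position:
  Position 0: 'c' vs 'c' => same
  Position 1: 'd' vs 'c' => differ
  Position 2: 'c' vs 'c' => same
  Position 3: 'd' vs 'b' => differ
  Position 4: 'd' vs 'c' => differ
  Position 5: 'c' vs 'a' => differ
  Position 6: 'b' vs 'a' => differ
Total differences (Hamming distance): 5

5


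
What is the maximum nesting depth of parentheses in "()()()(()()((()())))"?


Input: "()()()(()()((()())))"
Tracking depth:
  Position 0 '(': depth becomes 1
  Position 1 ')': depth becomes 0
  Position 2 '(': depth becomes 1
  Position 3 ')': depth becomes 0
  Position 4 '(': depth becomes 1
  Position 5 ')': depth becomes 0
  Position 6 '(': depth becomes 1
  Position 7 '(': depth becomes 2
  Position 8 ')': depth becomes 1
  Position 9 '(': depth becomes 2
  Position 10 ')': depth becomes 1
  Position 11 '(': depth becomes 2
  Position 12 '(': depth becomes 3
  Position 13 '(': depth becomes 4
  Position 14 ')': depth becomes 3
  Position 15 '(': depth becomes 4
  Position 16 ')': depth becomes 3
  Position 17 ')': depth becomes 2
  Position 18 ')': depth becomes 1
  Position 19 ')': depth becomes 0
Maximum depth reached: 4

4


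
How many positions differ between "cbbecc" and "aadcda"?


Comparing "cbbecc" and "aadcda" position by position:
  Position 0: 'c' vs 'a' => DIFFER
  Position 1: 'b' vs 'a' => DIFFER
  Position 2: 'b' vs 'd' => DIFFER
  Position 3: 'e' vs 'c' => DIFFER
  Position 4: 'c' vs 'd' => DIFFER
  Position 5: 'c' vs 'a' => DIFFER
Positions that differ: 6

6


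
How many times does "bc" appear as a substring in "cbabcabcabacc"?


Searching for "bc" in "cbabcabcabacc"
Scanning each position:
  Position 0: "cb" => no
  Position 1: "ba" => no
  Position 2: "ab" => no
  Position 3: "bc" => MATCH
  Position 4: "ca" => no
  Position 5: "ab" => no
  Position 6: "bc" => MATCH
  Position 7: "ca" => no
  Position 8: "ab" => no
  Position 9: "ba" => no
  Position 10: "ac" => no
  Position 11: "cc" => no
Total occurrences: 2

2


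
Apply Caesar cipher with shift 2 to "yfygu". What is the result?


Caesar cipher: shift "yfygu" by 2
  'y' (pos 24) + 2 = pos 0 = 'a'
  'f' (pos 5) + 2 = pos 7 = 'h'
  'y' (pos 24) + 2 = pos 0 = 'a'
  'g' (pos 6) + 2 = pos 8 = 'i'
  'u' (pos 20) + 2 = pos 22 = 'w'
Result: ahaiw

ahaiw


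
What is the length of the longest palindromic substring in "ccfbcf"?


Input: "ccfbcf"
Checking substrings for palindromes:
  [0:2] "cc" (len 2) => palindrome
Longest palindromic substring: "cc" with length 2

2


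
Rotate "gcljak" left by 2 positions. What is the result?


Input: "gcljak", rotate left by 2
First 2 characters: "gc"
Remaining characters: "ljak"
Concatenate remaining + first: "ljak" + "gc" = "ljakgc"

ljakgc


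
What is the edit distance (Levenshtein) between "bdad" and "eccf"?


Computing edit distance: "bdad" -> "eccf"
DP table:
           e    c    c    f
      0    1    2    3    4
  b   1    1    2    3    4
  d   2    2    2    3    4
  a   3    3    3    3    4
  d   4    4    4    4    4
Edit distance = dp[4][4] = 4

4


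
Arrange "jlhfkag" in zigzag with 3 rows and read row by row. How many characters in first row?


Zigzag "jlhfkag" into 3 rows:
Placing characters:
  'j' => row 0
  'l' => row 1
  'h' => row 2
  'f' => row 1
  'k' => row 0
  'a' => row 1
  'g' => row 2
Rows:
  Row 0: "jk"
  Row 1: "lfa"
  Row 2: "hg"
First row length: 2

2


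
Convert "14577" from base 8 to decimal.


Input: "14577" in base 8
Positional expansion:
  Digit '1' (value 1) x 8^4 = 4096
  Digit '4' (value 4) x 8^3 = 2048
  Digit '5' (value 5) x 8^2 = 320
  Digit '7' (value 7) x 8^1 = 56
  Digit '7' (value 7) x 8^0 = 7
Sum = 6527

6527


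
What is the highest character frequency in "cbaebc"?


Input: cbaebc
Character counts:
  'a': 1
  'b': 2
  'c': 2
  'e': 1
Maximum frequency: 2

2


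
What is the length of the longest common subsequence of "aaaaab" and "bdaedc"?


LCS of "aaaaab" and "bdaedc"
DP table:
           b    d    a    e    d    c
      0    0    0    0    0    0    0
  a   0    0    0    1    1    1    1
  a   0    0    0    1    1    1    1
  a   0    0    0    1    1    1    1
  a   0    0    0    1    1    1    1
  a   0    0    0    1    1    1    1
  b   0    1    1    1    1    1    1
LCS length = dp[6][6] = 1

1


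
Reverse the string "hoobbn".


Input: hoobbn
Reading characters right to left:
  Position 5: 'n'
  Position 4: 'b'
  Position 3: 'b'
  Position 2: 'o'
  Position 1: 'o'
  Position 0: 'h'
Reversed: nbbooh

nbbooh


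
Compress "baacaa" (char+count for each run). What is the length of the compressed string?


Input: baacaa
Runs:
  'b' x 1 => "b1"
  'a' x 2 => "a2"
  'c' x 1 => "c1"
  'a' x 2 => "a2"
Compressed: "b1a2c1a2"
Compressed length: 8

8


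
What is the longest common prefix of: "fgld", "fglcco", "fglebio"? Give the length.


Words: fgld, fglcco, fglebio
  Position 0: all 'f' => match
  Position 1: all 'g' => match
  Position 2: all 'l' => match
  Position 3: ('d', 'c', 'e') => mismatch, stop
LCP = "fgl" (length 3)

3


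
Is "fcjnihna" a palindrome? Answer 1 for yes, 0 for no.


Input: fcjnihna
Reversed: anhinjcf
  Compare pos 0 ('f') with pos 7 ('a'): MISMATCH
  Compare pos 1 ('c') with pos 6 ('n'): MISMATCH
  Compare pos 2 ('j') with pos 5 ('h'): MISMATCH
  Compare pos 3 ('n') with pos 4 ('i'): MISMATCH
Result: not a palindrome

0


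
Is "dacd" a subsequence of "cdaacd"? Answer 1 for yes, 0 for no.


Check if "dacd" is a subsequence of "cdaacd"
Greedy scan:
  Position 0 ('c'): no match needed
  Position 1 ('d'): matches sub[0] = 'd'
  Position 2 ('a'): matches sub[1] = 'a'
  Position 3 ('a'): no match needed
  Position 4 ('c'): matches sub[2] = 'c'
  Position 5 ('d'): matches sub[3] = 'd'
All 4 characters matched => is a subsequence

1


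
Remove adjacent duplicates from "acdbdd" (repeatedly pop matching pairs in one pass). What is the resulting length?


Input: acdbdd
Stack-based adjacent duplicate removal:
  Read 'a': push. Stack: a
  Read 'c': push. Stack: ac
  Read 'd': push. Stack: acd
  Read 'b': push. Stack: acdb
  Read 'd': push. Stack: acdbd
  Read 'd': matches stack top 'd' => pop. Stack: acdb
Final stack: "acdb" (length 4)

4


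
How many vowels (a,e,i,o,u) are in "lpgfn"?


Input: lpgfn
Checking each character:
  'l' at position 0: consonant
  'p' at position 1: consonant
  'g' at position 2: consonant
  'f' at position 3: consonant
  'n' at position 4: consonant
Total vowels: 0

0


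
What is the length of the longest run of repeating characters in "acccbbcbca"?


Input: "acccbbcbca"
Scanning for longest run:
  Position 1 ('c'): new char, reset run to 1
  Position 2 ('c'): continues run of 'c', length=2
  Position 3 ('c'): continues run of 'c', length=3
  Position 4 ('b'): new char, reset run to 1
  Position 5 ('b'): continues run of 'b', length=2
  Position 6 ('c'): new char, reset run to 1
  Position 7 ('b'): new char, reset run to 1
  Position 8 ('c'): new char, reset run to 1
  Position 9 ('a'): new char, reset run to 1
Longest run: 'c' with length 3

3


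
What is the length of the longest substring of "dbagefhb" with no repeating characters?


Input: "dbagefhb"
Sliding window (track last position of each char):
  Position 0 ('d'): window [0,0] length 1 -- new best
  Position 1 ('b'): window [0,1] length 2 -- new best
  Position 2 ('a'): window [0,2] length 3 -- new best
  Position 3 ('g'): window [0,3] length 4 -- new best
  Position 4 ('e'): window [0,4] length 5 -- new best
  Position 5 ('f'): window [0,5] length 6 -- new best
  Position 6 ('h'): window [0,6] length 7 -- new best
  Position 7 ('b'): repeat (last at 1), move window start to 2
  Position 7 ('b'): window [2,7] length 6
Longest substring with no repeats: "dbagefh" with length 7

7


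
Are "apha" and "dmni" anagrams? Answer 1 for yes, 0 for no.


Strings: "apha", "dmni"
Sorted first:  aahp
Sorted second: dimn
Differ at position 0: 'a' vs 'd' => not anagrams

0


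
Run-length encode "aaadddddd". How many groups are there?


Input: aaadddddd
Scanning for consecutive runs:
  Group 1: 'a' x 3 (positions 0-2)
  Group 2: 'd' x 6 (positions 3-8)
Total groups: 2

2


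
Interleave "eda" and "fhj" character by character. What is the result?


Interleaving "eda" and "fhj":
  Position 0: 'e' from first, 'f' from second => "ef"
  Position 1: 'd' from first, 'h' from second => "dh"
  Position 2: 'a' from first, 'j' from second => "aj"
Result: efdhaj

efdhaj


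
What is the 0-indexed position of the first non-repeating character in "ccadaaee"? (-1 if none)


Input: ccadaaee
Character frequencies:
  'a': 3
  'c': 2
  'd': 1
  'e': 2
Scanning left to right for freq == 1:
  Position 0 ('c'): freq=2, skip
  Position 1 ('c'): freq=2, skip
  Position 2 ('a'): freq=3, skip
  Position 3 ('d'): unique! => answer = 3

3


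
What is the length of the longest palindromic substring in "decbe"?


Input: "decbe"
Checking substrings for palindromes:
  No multi-char palindromic substrings found
Longest palindromic substring: "d" with length 1

1


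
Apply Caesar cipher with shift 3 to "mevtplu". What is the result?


Caesar cipher: shift "mevtplu" by 3
  'm' (pos 12) + 3 = pos 15 = 'p'
  'e' (pos 4) + 3 = pos 7 = 'h'
  'v' (pos 21) + 3 = pos 24 = 'y'
  't' (pos 19) + 3 = pos 22 = 'w'
  'p' (pos 15) + 3 = pos 18 = 's'
  'l' (pos 11) + 3 = pos 14 = 'o'
  'u' (pos 20) + 3 = pos 23 = 'x'
Result: phywsox

phywsox


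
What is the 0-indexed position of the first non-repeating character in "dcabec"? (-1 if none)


Input: dcabec
Character frequencies:
  'a': 1
  'b': 1
  'c': 2
  'd': 1
  'e': 1
Scanning left to right for freq == 1:
  Position 0 ('d'): unique! => answer = 0

0


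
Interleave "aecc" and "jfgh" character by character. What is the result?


Interleaving "aecc" and "jfgh":
  Position 0: 'a' from first, 'j' from second => "aj"
  Position 1: 'e' from first, 'f' from second => "ef"
  Position 2: 'c' from first, 'g' from second => "cg"
  Position 3: 'c' from first, 'h' from second => "ch"
Result: ajefcgch

ajefcgch


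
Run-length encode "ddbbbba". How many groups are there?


Input: ddbbbba
Scanning for consecutive runs:
  Group 1: 'd' x 2 (positions 0-1)
  Group 2: 'b' x 4 (positions 2-5)
  Group 3: 'a' x 1 (positions 6-6)
Total groups: 3

3


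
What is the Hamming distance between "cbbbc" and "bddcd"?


Comparing "cbbbc" and "bddcd" position by position:
  Position 0: 'c' vs 'b' => differ
  Position 1: 'b' vs 'd' => differ
  Position 2: 'b' vs 'd' => differ
  Position 3: 'b' vs 'c' => differ
  Position 4: 'c' vs 'd' => differ
Total differences (Hamming distance): 5

5


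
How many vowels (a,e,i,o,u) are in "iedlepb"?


Input: iedlepb
Checking each character:
  'i' at position 0: vowel (running total: 1)
  'e' at position 1: vowel (running total: 2)
  'd' at position 2: consonant
  'l' at position 3: consonant
  'e' at position 4: vowel (running total: 3)
  'p' at position 5: consonant
  'b' at position 6: consonant
Total vowels: 3

3


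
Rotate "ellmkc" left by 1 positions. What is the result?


Input: "ellmkc", rotate left by 1
First 1 characters: "e"
Remaining characters: "llmkc"
Concatenate remaining + first: "llmkc" + "e" = "llmkce"

llmkce


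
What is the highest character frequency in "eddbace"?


Input: eddbace
Character counts:
  'a': 1
  'b': 1
  'c': 1
  'd': 2
  'e': 2
Maximum frequency: 2

2


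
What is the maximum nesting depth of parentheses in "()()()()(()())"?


Input: "()()()()(()())"
Tracking depth:
  Position 0 '(': depth becomes 1
  Position 1 ')': depth becomes 0
  Position 2 '(': depth becomes 1
  Position 3 ')': depth becomes 0
  Position 4 '(': depth becomes 1
  Position 5 ')': depth becomes 0
  Position 6 '(': depth becomes 1
  Position 7 ')': depth becomes 0
  Position 8 '(': depth becomes 1
  Position 9 '(': depth becomes 2
  Position 10 ')': depth becomes 1
  Position 11 '(': depth becomes 2
  Position 12 ')': depth becomes 1
  Position 13 ')': depth becomes 0
Maximum depth reached: 2

2


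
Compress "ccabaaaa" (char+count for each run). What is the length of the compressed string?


Input: ccabaaaa
Runs:
  'c' x 2 => "c2"
  'a' x 1 => "a1"
  'b' x 1 => "b1"
  'a' x 4 => "a4"
Compressed: "c2a1b1a4"
Compressed length: 8

8


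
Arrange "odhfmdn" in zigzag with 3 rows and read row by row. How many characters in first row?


Zigzag "odhfmdn" into 3 rows:
Placing characters:
  'o' => row 0
  'd' => row 1
  'h' => row 2
  'f' => row 1
  'm' => row 0
  'd' => row 1
  'n' => row 2
Rows:
  Row 0: "om"
  Row 1: "dfd"
  Row 2: "hn"
First row length: 2

2


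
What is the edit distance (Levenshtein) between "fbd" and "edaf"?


Computing edit distance: "fbd" -> "edaf"
DP table:
           e    d    a    f
      0    1    2    3    4
  f   1    1    2    3    3
  b   2    2    2    3    4
  d   3    3    2    3    4
Edit distance = dp[3][4] = 4

4


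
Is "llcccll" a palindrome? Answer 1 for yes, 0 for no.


Input: llcccll
Reversed: llcccll
  Compare pos 0 ('l') with pos 6 ('l'): match
  Compare pos 1 ('l') with pos 5 ('l'): match
  Compare pos 2 ('c') with pos 4 ('c'): match
Result: palindrome

1


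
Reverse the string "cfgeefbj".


Input: cfgeefbj
Reading characters right to left:
  Position 7: 'j'
  Position 6: 'b'
  Position 5: 'f'
  Position 4: 'e'
  Position 3: 'e'
  Position 2: 'g'
  Position 1: 'f'
  Position 0: 'c'
Reversed: jbfeegfc

jbfeegfc


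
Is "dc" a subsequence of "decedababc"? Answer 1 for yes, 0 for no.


Check if "dc" is a subsequence of "decedababc"
Greedy scan:
  Position 0 ('d'): matches sub[0] = 'd'
  Position 1 ('e'): no match needed
  Position 2 ('c'): matches sub[1] = 'c'
  Position 3 ('e'): no match needed
  Position 4 ('d'): no match needed
  Position 5 ('a'): no match needed
  Position 6 ('b'): no match needed
  Position 7 ('a'): no match needed
  Position 8 ('b'): no match needed
  Position 9 ('c'): no match needed
All 2 characters matched => is a subsequence

1


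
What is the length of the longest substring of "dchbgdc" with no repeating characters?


Input: "dchbgdc"
Sliding window (track last position of each char):
  Position 0 ('d'): window [0,0] length 1 -- new best
  Position 1 ('c'): window [0,1] length 2 -- new best
  Position 2 ('h'): window [0,2] length 3 -- new best
  Position 3 ('b'): window [0,3] length 4 -- new best
  Position 4 ('g'): window [0,4] length 5 -- new best
  Position 5 ('d'): repeat (last at 0), move window start to 1
  Position 5 ('d'): window [1,5] length 5
  Position 6 ('c'): repeat (last at 1), move window start to 2
  Position 6 ('c'): window [2,6] length 5
Longest substring with no repeats: "dchbg" with length 5

5


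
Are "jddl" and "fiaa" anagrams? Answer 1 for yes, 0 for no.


Strings: "jddl", "fiaa"
Sorted first:  ddjl
Sorted second: aafi
Differ at position 0: 'd' vs 'a' => not anagrams

0


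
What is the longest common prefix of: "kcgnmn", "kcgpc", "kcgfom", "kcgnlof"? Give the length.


Words: kcgnmn, kcgpc, kcgfom, kcgnlof
  Position 0: all 'k' => match
  Position 1: all 'c' => match
  Position 2: all 'g' => match
  Position 3: ('n', 'p', 'f', 'n') => mismatch, stop
LCP = "kcg" (length 3)

3


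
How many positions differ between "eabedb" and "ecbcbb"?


Comparing "eabedb" and "ecbcbb" position by position:
  Position 0: 'e' vs 'e' => same
  Position 1: 'a' vs 'c' => DIFFER
  Position 2: 'b' vs 'b' => same
  Position 3: 'e' vs 'c' => DIFFER
  Position 4: 'd' vs 'b' => DIFFER
  Position 5: 'b' vs 'b' => same
Positions that differ: 3

3


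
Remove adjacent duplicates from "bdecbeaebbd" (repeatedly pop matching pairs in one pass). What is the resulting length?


Input: bdecbeaebbd
Stack-based adjacent duplicate removal:
  Read 'b': push. Stack: b
  Read 'd': push. Stack: bd
  Read 'e': push. Stack: bde
  Read 'c': push. Stack: bdec
  Read 'b': push. Stack: bdecb
  Read 'e': push. Stack: bdecbe
  Read 'a': push. Stack: bdecbea
  Read 'e': push. Stack: bdecbeae
  Read 'b': push. Stack: bdecbeaeb
  Read 'b': matches stack top 'b' => pop. Stack: bdecbeae
  Read 'd': push. Stack: bdecbeaed
Final stack: "bdecbeaed" (length 9)

9


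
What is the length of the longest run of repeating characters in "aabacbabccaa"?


Input: "aabacbabccaa"
Scanning for longest run:
  Position 1 ('a'): continues run of 'a', length=2
  Position 2 ('b'): new char, reset run to 1
  Position 3 ('a'): new char, reset run to 1
  Position 4 ('c'): new char, reset run to 1
  Position 5 ('b'): new char, reset run to 1
  Position 6 ('a'): new char, reset run to 1
  Position 7 ('b'): new char, reset run to 1
  Position 8 ('c'): new char, reset run to 1
  Position 9 ('c'): continues run of 'c', length=2
  Position 10 ('a'): new char, reset run to 1
  Position 11 ('a'): continues run of 'a', length=2
Longest run: 'a' with length 2

2


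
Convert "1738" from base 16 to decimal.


Input: "1738" in base 16
Positional expansion:
  Digit '1' (value 1) x 16^3 = 4096
  Digit '7' (value 7) x 16^2 = 1792
  Digit '3' (value 3) x 16^1 = 48
  Digit '8' (value 8) x 16^0 = 8
Sum = 5944

5944


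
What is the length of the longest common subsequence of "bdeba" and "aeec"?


LCS of "bdeba" and "aeec"
DP table:
           a    e    e    c
      0    0    0    0    0
  b   0    0    0    0    0
  d   0    0    0    0    0
  e   0    0    1    1    1
  b   0    0    1    1    1
  a   0    1    1    1    1
LCS length = dp[5][4] = 1

1


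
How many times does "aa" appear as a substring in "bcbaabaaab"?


Searching for "aa" in "bcbaabaaab"
Scanning each position:
  Position 0: "bc" => no
  Position 1: "cb" => no
  Position 2: "ba" => no
  Position 3: "aa" => MATCH
  Position 4: "ab" => no
  Position 5: "ba" => no
  Position 6: "aa" => MATCH
  Position 7: "aa" => MATCH
  Position 8: "ab" => no
Total occurrences: 3

3


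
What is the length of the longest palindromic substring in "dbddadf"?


Input: "dbddadf"
Checking substrings for palindromes:
  [0:3] "dbd" (len 3) => palindrome
  [3:6] "dad" (len 3) => palindrome
  [2:4] "dd" (len 2) => palindrome
Longest palindromic substring: "dbd" with length 3

3


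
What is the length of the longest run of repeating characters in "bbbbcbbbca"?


Input: "bbbbcbbbca"
Scanning for longest run:
  Position 1 ('b'): continues run of 'b', length=2
  Position 2 ('b'): continues run of 'b', length=3
  Position 3 ('b'): continues run of 'b', length=4
  Position 4 ('c'): new char, reset run to 1
  Position 5 ('b'): new char, reset run to 1
  Position 6 ('b'): continues run of 'b', length=2
  Position 7 ('b'): continues run of 'b', length=3
  Position 8 ('c'): new char, reset run to 1
  Position 9 ('a'): new char, reset run to 1
Longest run: 'b' with length 4

4
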